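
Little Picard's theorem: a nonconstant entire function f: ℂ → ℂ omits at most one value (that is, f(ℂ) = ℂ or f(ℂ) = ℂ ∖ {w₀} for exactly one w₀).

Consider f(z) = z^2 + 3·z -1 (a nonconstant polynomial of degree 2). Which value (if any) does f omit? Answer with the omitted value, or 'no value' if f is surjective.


Little Picard bounds the complement of f(ℂ) to at most one point.
For every w ∈ ℂ, the equation p(z) − w = 0 is a nonconstant polynomial in z and hence has at least one root by the fundamental theorem of algebra. So p is surjective onto ℂ, omitting no value.

Omitted value: no value.


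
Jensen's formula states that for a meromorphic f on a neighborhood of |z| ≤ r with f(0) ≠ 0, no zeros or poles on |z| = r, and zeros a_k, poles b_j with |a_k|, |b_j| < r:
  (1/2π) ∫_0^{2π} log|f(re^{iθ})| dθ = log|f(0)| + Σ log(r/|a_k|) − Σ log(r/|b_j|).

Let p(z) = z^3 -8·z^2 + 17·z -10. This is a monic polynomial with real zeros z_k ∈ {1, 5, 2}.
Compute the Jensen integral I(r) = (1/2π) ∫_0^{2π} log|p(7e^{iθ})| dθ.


Zeros: 1, 2, 5; r = 7.
Inside |z| < r: 1, 2, 5. Outside (|z| ≥ r): ∅.
p(0) = -10, so log|p(0)| = log(10) = 2.3026.
Apply Jensen: I(r) = log|p(0)| + Σ_k log(r/|z_k|), summed over zeros inside |z| < r.
  log(r/|z_k|) for z_k = 1: log(7/1) = 1.9459
  log(r/|z_k|) for z_k = 5: log(7/5) = 0.3365
  log(r/|z_k|) for z_k = 2: log(7/2) = 1.2528
Sum over inside zeros: 3.5351.
I(r) = log|p(0)| + (inside sum) = 2.3026 + 3.5351 = 5.8377.
Closed form (all zeros inside, monic): I(r) = n·log(r) = 3·log(7) = 5.8377. ✓

I(r) ≈ 5.8377.


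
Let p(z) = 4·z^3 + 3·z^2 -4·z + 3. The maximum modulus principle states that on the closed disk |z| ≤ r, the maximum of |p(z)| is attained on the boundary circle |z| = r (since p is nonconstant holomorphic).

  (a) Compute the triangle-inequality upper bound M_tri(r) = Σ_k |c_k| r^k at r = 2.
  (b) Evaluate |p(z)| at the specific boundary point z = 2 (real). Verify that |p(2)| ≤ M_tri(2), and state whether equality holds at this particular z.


Coefficients: c_0 = 3, c_1 = -4, c_2 = 3, c_3 = 4. Radius r = 2.
Part (a). Triangle bound: M_tri(r) = Σ_k |c_k| r^k
  = |3|·2^0 + |-4|·2^1 + |3|·2^2 + |4|·2^3
  = 3 + 8 + 12 + 32 = 55.
This bounds M(r) := max_{|z|=r} |p(z)| from above; equality holds iff all terms c_k z^k can be made to align in phase at a single z on |z|=r.
Part (b). At z = 2 (real, on the circle |z| = r):
  p(2) = (3)·2^0 + (-4)·2^1 + (3)·2^2 + (4)·2^3 = 39.
  |p(2)| = 39.
Check: |p(2)| = 39 ≤ 55 = M_tri(2). ✓ Equality does not hold at z = 2 (the coefficients have mixed signs, so the terms do not all align in phase there).

M_tri(2) = 55; |p(2)| = 39; equality at z=2: no.


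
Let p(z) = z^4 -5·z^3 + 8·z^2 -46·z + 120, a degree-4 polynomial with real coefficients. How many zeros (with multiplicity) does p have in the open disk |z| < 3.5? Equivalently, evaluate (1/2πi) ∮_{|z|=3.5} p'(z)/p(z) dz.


The zeros of p are: 3, 4, (-1 + 3i), (-1 - 3i).
Their magnitudes are: 3, 4, 3.162, 3.162.
Zeros with |z| < R = 3.5: 3, (-1 + 3i), (-1 - 3i).
Count = 3.
By the argument principle, (1/2πi) ∮_{|z|=R} p'(z)/p(z) dz equals exactly this count.

Number of zeros inside |z| < 3.5: 3.


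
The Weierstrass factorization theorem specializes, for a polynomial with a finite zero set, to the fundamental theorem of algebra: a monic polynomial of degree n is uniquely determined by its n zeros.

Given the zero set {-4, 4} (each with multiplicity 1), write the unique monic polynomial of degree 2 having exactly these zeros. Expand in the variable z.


The polynomial is p(z) = ∏_{α ∈ S} (z − α), where S = {-4, 4}.
Expanding the product yields: p(z) = z^2 -16.
The resulting polynomial has degree 2 and real coefficients as required.

p(z) = z^2 -16.


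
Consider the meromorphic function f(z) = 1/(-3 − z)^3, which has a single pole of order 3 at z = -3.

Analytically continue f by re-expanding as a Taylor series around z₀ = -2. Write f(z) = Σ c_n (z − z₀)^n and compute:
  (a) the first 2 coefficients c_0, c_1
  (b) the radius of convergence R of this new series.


Let w = z − z₀, so z = z₀ + w.
Then -3 − z = -3 − (z₀ + w) = (-3 − z₀) − w = -1 − w.
f(z) = 1/(-1 − w)^3 = (1/(-1)^3) · (1 − w/(-1))^{−3}.
By the binomial series (1−u)^{−3} = Σ_{n≥0} C(n+2, 2) u^n for |u|<1, with u = w/(-1):
  c_n = C(n+2, 2) / (-1)^(n+3).
  c_0 = 1/(-1)^3 = -1.
  c_1 = 3/(-1)^4 = 3.
The series is valid for |w/d| < 1, i.e. |z − z₀| < |d|.
Radius of convergence: R = |-3 − z₀| = |-1| = 1 (distance from z₀ to the singularity z = -3).

c_0 = -1, c_1 = 3; R = 1.


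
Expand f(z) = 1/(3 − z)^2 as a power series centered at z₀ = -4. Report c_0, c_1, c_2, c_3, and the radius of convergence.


Let w = z − z₀, so z = z₀ + w.
Then 3 − z = 3 − (z₀ + w) = (3 − z₀) − w = 7 − w.
f(z) = 1/(7 − w)^2 = (1/(7)^2) · (1 − w/(7))^{−2}.
By the binomial series (1−u)^{−2} = Σ_{n≥0} C(n+1, 1) u^n for |u|<1, with u = w/(7):
  c_n = C(n+1, 1) / (7)^(n+2).
  c_0 = 1/(7)^2 = 1/49.
  c_1 = 2/(7)^3 = 2/343.
  c_2 = 3/(7)^4 = 3/2401.
  c_3 = 4/(7)^5 = 4/16807.
The series is valid for |w/d| < 1, i.e. |z − z₀| < |d|.
Radius of convergence: R = |3 − z₀| = |7| = 7 (distance from z₀ to the singularity z = 3).

c_0 = 1/49, c_1 = 2/343, c_2 = 3/2401, c_3 = 4/16807; R = 7.


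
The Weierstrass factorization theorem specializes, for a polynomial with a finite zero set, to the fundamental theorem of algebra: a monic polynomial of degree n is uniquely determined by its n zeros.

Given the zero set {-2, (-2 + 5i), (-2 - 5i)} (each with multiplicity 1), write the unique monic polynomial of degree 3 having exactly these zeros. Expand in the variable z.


The polynomial is p(z) = ∏_{α ∈ S} (z − α), where S = {-2, (-2 + 5i), (-2 - 5i)}.
Expanding the product yields: p(z) = z^3 + 6·z^2 + 37·z + 58.
Note conjugate pairs combine to real quadratics: (z − (-2+5i))(z − (-2−5i)) = z² + 4z + 29.
The resulting polynomial has degree 3 and real coefficients as required.

p(z) = z^3 + 6·z^2 + 37·z + 58.


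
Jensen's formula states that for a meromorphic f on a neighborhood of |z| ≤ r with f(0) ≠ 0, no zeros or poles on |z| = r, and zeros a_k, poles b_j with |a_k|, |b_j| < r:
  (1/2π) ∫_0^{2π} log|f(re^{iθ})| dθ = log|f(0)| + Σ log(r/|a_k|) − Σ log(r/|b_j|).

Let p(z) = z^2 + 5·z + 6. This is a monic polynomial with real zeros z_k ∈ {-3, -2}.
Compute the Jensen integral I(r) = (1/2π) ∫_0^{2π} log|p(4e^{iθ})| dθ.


Zeros: -3, -2; r = 4.
Inside |z| < r: -3, -2. Outside (|z| ≥ r): ∅.
p(0) = 6, so log|p(0)| = log(6) = 1.7918.
Apply Jensen: I(r) = log|p(0)| + Σ_k log(r/|z_k|), summed over zeros inside |z| < r.
  log(r/|z_k|) for z_k = -3: log(4/3) = 0.2877
  log(r/|z_k|) for z_k = -2: log(4/2) = 0.6931
Sum over inside zeros: 0.9808.
I(r) = log|p(0)| + (inside sum) = 1.7918 + 0.9808 = 2.7726.
Closed form (all zeros inside, monic): I(r) = n·log(r) = 2·log(4) = 2.7726. ✓

I(r) ≈ 2.7726.


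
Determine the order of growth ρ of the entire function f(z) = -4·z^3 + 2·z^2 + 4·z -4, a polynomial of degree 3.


|f(z)| ≤ Σ|c_k|·r^k = O(r^3) as r → ∞. Polynomial growth is O(e^{r^ε}) for every ε > 0 (since r^3/e^{r^ε} → 0), so ρ ≤ ε for all ε > 0, i.e. ρ = 0. Every nonconstant polynomial has order 0.
Therefore ρ = 0.

Order ρ = 0.


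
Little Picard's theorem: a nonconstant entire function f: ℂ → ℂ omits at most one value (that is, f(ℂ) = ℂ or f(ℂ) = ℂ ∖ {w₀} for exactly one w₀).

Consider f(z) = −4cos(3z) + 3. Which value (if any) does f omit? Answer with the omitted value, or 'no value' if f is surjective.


Little Picard bounds the complement of f(ℂ) to at most one point.
cos is entire and surjective onto ℂ: for every w ∈ ℂ, cos(ζ) = w has a solution ζ ∈ ℂ (e.g., via the complex inverse arccos). With ζ = 3z this gives z = ζ/(3). Then -4·cos(3z) takes every value in -4·ℂ = ℂ, and adding 3 is a bijection of ℂ. So f is surjective and omits no value. (Note: only on the real line is cos bounded by [−1, 1].)

Omitted value: no value.


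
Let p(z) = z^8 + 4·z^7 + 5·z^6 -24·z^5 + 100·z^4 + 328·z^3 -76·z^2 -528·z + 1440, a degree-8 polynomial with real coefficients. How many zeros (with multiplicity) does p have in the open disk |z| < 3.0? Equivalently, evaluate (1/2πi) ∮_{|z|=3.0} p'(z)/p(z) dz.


The zeros of p are: (-2 + 1i), (-2 - 1i), (-3 + 3i), (-3 - 3i), (1 + 1i), (1 - 1i), (2 + 2i), (2 - 2i).
Their magnitudes are: 2.236, 2.236, 4.243, 4.243, 1.414, 1.414, 2.828, 2.828.
Zeros with |z| < R = 3.0: (-2 + 1i), (-2 - 1i), (1 + 1i), (1 - 1i), (2 + 2i), (2 - 2i).
Count = 6.
By the argument principle, (1/2πi) ∮_{|z|=R} p'(z)/p(z) dz equals exactly this count.

Number of zeros inside |z| < 3.0: 6.


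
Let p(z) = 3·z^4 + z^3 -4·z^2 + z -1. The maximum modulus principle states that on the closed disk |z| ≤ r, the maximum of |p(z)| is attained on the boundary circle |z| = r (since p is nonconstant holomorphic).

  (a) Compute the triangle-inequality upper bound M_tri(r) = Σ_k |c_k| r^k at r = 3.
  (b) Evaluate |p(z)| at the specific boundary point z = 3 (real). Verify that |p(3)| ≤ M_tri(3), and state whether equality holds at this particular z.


Coefficients: c_0 = -1, c_1 = 1, c_2 = -4, c_3 = 1, c_4 = 3. Radius r = 3.
Part (a). Triangle bound: M_tri(r) = Σ_k |c_k| r^k
  = |-1|·3^0 + |1|·3^1 + |-4|·3^2 + |1|·3^3 + |3|·3^4
  = 1 + 3 + 36 + 27 + 243 = 310.
This bounds M(r) := max_{|z|=r} |p(z)| from above; equality holds iff all terms c_k z^k can be made to align in phase at a single z on |z|=r.
Part (b). At z = 3 (real, on the circle |z| = r):
  p(3) = (-1)·3^0 + (1)·3^1 + (-4)·3^2 + (1)·3^3 + (3)·3^4 = 236.
  |p(3)| = 236.
Check: |p(3)| = 236 ≤ 310 = M_tri(3). ✓ Equality does not hold at z = 3 (the coefficients have mixed signs, so the terms do not all align in phase there).

M_tri(3) = 310; |p(3)| = 236; equality at z=3: no.


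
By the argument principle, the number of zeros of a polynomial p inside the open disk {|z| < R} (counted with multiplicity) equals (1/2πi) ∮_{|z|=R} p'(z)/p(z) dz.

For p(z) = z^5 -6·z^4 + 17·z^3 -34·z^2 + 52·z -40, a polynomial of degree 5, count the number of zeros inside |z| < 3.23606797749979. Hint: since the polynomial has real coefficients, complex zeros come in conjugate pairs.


The zeros of p are: (0 + 2i), (0 - 2i), (2 + 1i), (2 - 1i), 2.
Their magnitudes are: 2, 2, 2.236, 2.236, 2.
Zeros with |z| < R = 3.23606797749979: (0 + 2i), (0 - 2i), (2 + 1i), (2 - 1i), 2.
Count = 5.
By the argument principle, (1/2πi) ∮_{|z|=R} p'(z)/p(z) dz equals exactly this count.

Number of zeros inside |z| < 3.23606797749979: 5.


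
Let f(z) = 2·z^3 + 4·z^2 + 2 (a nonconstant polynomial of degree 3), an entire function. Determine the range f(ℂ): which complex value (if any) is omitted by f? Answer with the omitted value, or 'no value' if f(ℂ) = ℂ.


Little Picard bounds the complement of f(ℂ) to at most one point.
For every w ∈ ℂ, the equation p(z) − w = 0 is a nonconstant polynomial in z and hence has at least one root by the fundamental theorem of algebra. So p is surjective onto ℂ, omitting no value.

Omitted value: no value.


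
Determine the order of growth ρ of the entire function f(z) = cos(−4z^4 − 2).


Write cos(w) = (e^{iw} ± e^{−iw})/(2 or 2i), so |cos(w)| ≤ e^{|w|}. With w = −4z^4 − 2, |w| ≤ 4r^4 + 2 on |z|=r, giving M(r) ≤ e^{4r^4 + 2} and ρ ≤ 4. For the lower bound, choose z on |z|=r with -4z^4 purely imaginary of modulus 4r^4; then |cos(−4z^4 − 2)| grows like e^{4r^4}/2, so ρ ≥ 4. Hence ρ = 4.
Therefore ρ = 4.

Order ρ = 4.


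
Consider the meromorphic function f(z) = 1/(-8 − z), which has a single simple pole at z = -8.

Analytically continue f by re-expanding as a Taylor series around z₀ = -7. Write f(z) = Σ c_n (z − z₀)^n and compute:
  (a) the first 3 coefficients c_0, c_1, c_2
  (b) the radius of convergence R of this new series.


Let w = z − z₀, so z = z₀ + w.
Then -8 − z = -8 − (z₀ + w) = (-8 − z₀) − w = -1 − w.
f(z) = 1/(-1 − w) = (1/(-1)) · 1/(1 − w/(-1)) = Σ_{n≥0} w^n / (-1)^(n+1).
So c_n = 1/(-1)^(n+1):
  c_0 = 1/(-1)^1 = -1.
  c_1 = 1/(-1)^2 = 1.
  c_2 = 1/(-1)^3 = -1.
The series is valid for |w/d| < 1, i.e. |z − z₀| < |d|.
Radius of convergence: R = |-8 − z₀| = |-1| = 1 (distance from z₀ to the singularity z = -8).

c_0 = -1, c_1 = 1, c_2 = -1; R = 1.


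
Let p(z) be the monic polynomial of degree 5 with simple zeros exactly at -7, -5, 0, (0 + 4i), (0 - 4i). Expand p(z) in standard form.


The polynomial is p(z) = ∏_{α ∈ S} (z − α), where S = {-7, -5, 0, (0 + 4i), (0 - 4i)}.
Expanding the product yields: p(z) = z^5 + 12·z^4 + 51·z^3 + 192·z^2 + 560·z.
Note conjugate pairs combine to real quadratics: (z − (0+4i))(z − (0−4i)) = z² + 16.
The resulting polynomial has degree 5 and real coefficients as required.

p(z) = z^5 + 12·z^4 + 51·z^3 + 192·z^2 + 560·z.


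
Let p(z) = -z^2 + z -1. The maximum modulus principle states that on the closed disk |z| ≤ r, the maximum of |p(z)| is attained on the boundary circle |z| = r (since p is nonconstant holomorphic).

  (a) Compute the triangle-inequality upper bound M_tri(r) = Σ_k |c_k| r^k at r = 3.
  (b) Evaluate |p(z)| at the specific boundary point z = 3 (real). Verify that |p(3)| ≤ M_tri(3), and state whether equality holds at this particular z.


Coefficients: c_0 = -1, c_1 = 1, c_2 = -1. Radius r = 3.
Part (a). Triangle bound: M_tri(r) = Σ_k |c_k| r^k
  = |-1|·3^0 + |1|·3^1 + |-1|·3^2
  = 1 + 3 + 9 = 13.
This bounds M(r) := max_{|z|=r} |p(z)| from above; equality holds iff all terms c_k z^k can be made to align in phase at a single z on |z|=r.
Part (b). At z = 3 (real, on the circle |z| = r):
  p(3) = (-1)·3^0 + (1)·3^1 + (-1)·3^2 = -7.
  |p(3)| = 7.
Check: |p(3)| = 7 ≤ 13 = M_tri(3). ✓ Equality does not hold at z = 3 (the coefficients have mixed signs, so the terms do not all align in phase there).

M_tri(3) = 13; |p(3)| = 7; equality at z=3: no.


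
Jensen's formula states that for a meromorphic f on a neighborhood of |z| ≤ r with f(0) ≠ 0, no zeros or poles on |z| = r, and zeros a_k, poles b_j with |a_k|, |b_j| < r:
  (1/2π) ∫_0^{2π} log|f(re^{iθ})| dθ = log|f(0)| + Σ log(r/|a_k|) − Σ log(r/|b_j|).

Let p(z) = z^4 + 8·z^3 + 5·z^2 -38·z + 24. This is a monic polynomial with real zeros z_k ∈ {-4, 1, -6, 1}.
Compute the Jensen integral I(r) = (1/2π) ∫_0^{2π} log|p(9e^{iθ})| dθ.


Zeros: -6, -4, 1, 1; r = 9.
Inside |z| < r: -6, -4, 1, 1. Outside (|z| ≥ r): ∅.
p(0) = 24, so log|p(0)| = log(24) = 3.1781.
Apply Jensen: I(r) = log|p(0)| + Σ_k log(r/|z_k|), summed over zeros inside |z| < r.
  log(r/|z_k|) for z_k = -4: log(9/4) = 0.8109
  log(r/|z_k|) for z_k = 1: log(9/1) = 2.1972
  log(r/|z_k|) for z_k = -6: log(9/6) = 0.4055
  log(r/|z_k|) for z_k = 1: log(9/1) = 2.1972
Sum over inside zeros: 5.6108.
I(r) = log|p(0)| + (inside sum) = 3.1781 + 5.6108 = 8.7889.
Closed form (all zeros inside, monic): I(r) = n·log(r) = 4·log(9) = 8.7889. ✓

I(r) ≈ 8.7889.


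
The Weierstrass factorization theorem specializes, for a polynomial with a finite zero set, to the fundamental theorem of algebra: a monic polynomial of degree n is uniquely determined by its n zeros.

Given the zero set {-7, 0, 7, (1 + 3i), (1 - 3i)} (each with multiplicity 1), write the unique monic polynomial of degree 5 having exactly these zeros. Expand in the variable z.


The polynomial is p(z) = ∏_{α ∈ S} (z − α), where S = {-7, 0, 7, (1 + 3i), (1 - 3i)}.
Expanding the product yields: p(z) = z^5 -2·z^4 -39·z^3 + 98·z^2 -490·z.
Note conjugate pairs combine to real quadratics: (z − (1+3i))(z − (1−3i)) = z² − 2z + 10.
The resulting polynomial has degree 5 and real coefficients as required.

p(z) = z^5 -2·z^4 -39·z^3 + 98·z^2 -490·z.


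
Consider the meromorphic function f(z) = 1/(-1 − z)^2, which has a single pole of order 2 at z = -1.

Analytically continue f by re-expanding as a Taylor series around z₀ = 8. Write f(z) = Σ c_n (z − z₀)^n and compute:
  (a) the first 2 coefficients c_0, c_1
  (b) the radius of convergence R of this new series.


Let w = z − z₀, so z = z₀ + w.
Then -1 − z = -1 − (z₀ + w) = (-1 − z₀) − w = -9 − w.
f(z) = 1/(-9 − w)^2 = (1/(-9)^2) · (1 − w/(-9))^{−2}.
By the binomial series (1−u)^{−2} = Σ_{n≥0} C(n+1, 1) u^n for |u|<1, with u = w/(-9):
  c_n = C(n+1, 1) / (-9)^(n+2).
  c_0 = 1/(-9)^2 = 1/81.
  c_1 = 2/(-9)^3 = -2/729.
The series is valid for |w/d| < 1, i.e. |z − z₀| < |d|.
Radius of convergence: R = |-1 − z₀| = |-9| = 9 (distance from z₀ to the singularity z = -1).

c_0 = 1/81, c_1 = -2/729; R = 9.


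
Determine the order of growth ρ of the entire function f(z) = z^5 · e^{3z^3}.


M(r) = max_{|z|=r} |1|·|z|^5·|e^{3z^3}| = 1·r^5 · e^{3r^3} (the factors attain their maxima compatibly on |z|=r). Then log M(r) = log 1 + 5·log r + 3r^3, dominated by the last term, so log log M(r) ~ 3·log r. The polynomial factor 1z^5 contributes only a log r term and does not affect the order. ρ = 3.
Therefore ρ = 3.

Order ρ = 3.


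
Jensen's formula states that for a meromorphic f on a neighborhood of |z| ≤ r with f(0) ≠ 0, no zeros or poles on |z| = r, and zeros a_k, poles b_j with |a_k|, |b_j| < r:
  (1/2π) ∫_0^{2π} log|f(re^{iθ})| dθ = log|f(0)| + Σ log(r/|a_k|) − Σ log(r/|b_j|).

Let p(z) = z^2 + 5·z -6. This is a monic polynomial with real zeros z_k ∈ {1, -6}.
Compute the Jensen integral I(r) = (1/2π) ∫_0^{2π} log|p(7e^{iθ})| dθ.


Zeros: -6, 1; r = 7.
Inside |z| < r: -6, 1. Outside (|z| ≥ r): ∅.
p(0) = -6, so log|p(0)| = log(6) = 1.7918.
Apply Jensen: I(r) = log|p(0)| + Σ_k log(r/|z_k|), summed over zeros inside |z| < r.
  log(r/|z_k|) for z_k = 1: log(7/1) = 1.9459
  log(r/|z_k|) for z_k = -6: log(7/6) = 0.1542
Sum over inside zeros: 2.1001.
I(r) = log|p(0)| + (inside sum) = 1.7918 + 2.1001 = 3.8918.
Closed form (all zeros inside, monic): I(r) = n·log(r) = 2·log(7) = 3.8918. ✓

I(r) ≈ 3.8918.


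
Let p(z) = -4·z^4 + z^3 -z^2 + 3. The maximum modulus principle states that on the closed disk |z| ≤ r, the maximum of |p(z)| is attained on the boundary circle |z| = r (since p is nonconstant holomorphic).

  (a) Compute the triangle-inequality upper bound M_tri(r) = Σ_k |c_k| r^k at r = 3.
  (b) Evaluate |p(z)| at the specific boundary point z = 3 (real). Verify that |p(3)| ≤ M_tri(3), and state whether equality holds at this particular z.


Coefficients: c_0 = 3, c_1 = 0, c_2 = -1, c_3 = 1, c_4 = -4. Radius r = 3.
Part (a). Triangle bound: M_tri(r) = Σ_k |c_k| r^k
  = |3|·3^0 + |0|·3^1 + |-1|·3^2 + |1|·3^3 + |-4|·3^4
  = 3 + 0 + 9 + 27 + 324 = 363.
This bounds M(r) := max_{|z|=r} |p(z)| from above; equality holds iff all terms c_k z^k can be made to align in phase at a single z on |z|=r.
Part (b). At z = 3 (real, on the circle |z| = r):
  p(3) = (3)·3^0 + (0)·3^1 + (-1)·3^2 + (1)·3^3 + (-4)·3^4 = -303.
  |p(3)| = 303.
Check: |p(3)| = 303 ≤ 363 = M_tri(3). ✓ Equality does not hold at z = 3 (the coefficients have mixed signs, so the terms do not all align in phase there).

M_tri(3) = 363; |p(3)| = 303; equality at z=3: no.


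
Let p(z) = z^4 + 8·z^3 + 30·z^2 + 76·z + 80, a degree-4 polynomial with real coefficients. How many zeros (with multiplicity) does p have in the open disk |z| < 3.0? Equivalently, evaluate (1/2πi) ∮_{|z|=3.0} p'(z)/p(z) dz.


The zeros of p are: (-1 + 3i), (-1 - 3i), -2, -4.
Their magnitudes are: 3.162, 3.162, 2, 4.
Zeros with |z| < R = 3.0: -2.
Count = 1.
By the argument principle, (1/2πi) ∮_{|z|=R} p'(z)/p(z) dz equals exactly this count.

Number of zeros inside |z| < 3.0: 1.


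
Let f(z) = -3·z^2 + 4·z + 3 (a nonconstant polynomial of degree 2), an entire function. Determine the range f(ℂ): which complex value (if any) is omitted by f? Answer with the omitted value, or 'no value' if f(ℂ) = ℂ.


Little Picard bounds the complement of f(ℂ) to at most one point.
For every w ∈ ℂ, the equation p(z) − w = 0 is a nonconstant polynomial in z and hence has at least one root by the fundamental theorem of algebra. So p is surjective onto ℂ, omitting no value.

Omitted value: no value.


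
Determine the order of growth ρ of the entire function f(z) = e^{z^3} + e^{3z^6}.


Each summand is entire of order 3 and 6 respectively (as in the single-exponential case). The order of a sum is at most the max of the orders, so ρ ≤ 6. For the lower bound: on |z|=r choose arg z so that 3z^6 is real positive; then |e^{3z^6}| = e^{3r^6} while |e^{1z^3}| ≤ e^{1r^3} = o(e^{3r^6}). So |f| ≥ e^{3r^6}(1 − o(1)) and ρ ≥ 6. Hence ρ = max(3, 6) = 6.
Therefore ρ = 6.

Order ρ = 6.


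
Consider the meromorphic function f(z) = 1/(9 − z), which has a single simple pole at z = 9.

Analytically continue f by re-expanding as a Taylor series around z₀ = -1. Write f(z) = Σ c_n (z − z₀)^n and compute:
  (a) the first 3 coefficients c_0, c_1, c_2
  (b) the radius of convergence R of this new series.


Let w = z − z₀, so z = z₀ + w.
Then 9 − z = 9 − (z₀ + w) = (9 − z₀) − w = 10 − w.
f(z) = 1/(10 − w) = (1/(10)) · 1/(1 − w/(10)) = Σ_{n≥0} w^n / (10)^(n+1).
So c_n = 1/(10)^(n+1):
  c_0 = 1/(10)^1 = 1/10.
  c_1 = 1/(10)^2 = 1/100.
  c_2 = 1/(10)^3 = 1/1000.
The series is valid for |w/d| < 1, i.e. |z − z₀| < |d|.
Radius of convergence: R = |9 − z₀| = |10| = 10 (distance from z₀ to the singularity z = 9).

c_0 = 1/10, c_1 = 1/100, c_2 = 1/1000; R = 10.


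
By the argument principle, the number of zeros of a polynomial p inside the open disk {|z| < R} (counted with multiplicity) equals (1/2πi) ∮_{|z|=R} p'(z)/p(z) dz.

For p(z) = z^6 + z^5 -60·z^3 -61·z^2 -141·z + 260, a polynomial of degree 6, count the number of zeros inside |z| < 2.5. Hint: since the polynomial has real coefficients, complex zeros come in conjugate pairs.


The zeros of p are: (-2 + 3i), (-2 - 3i), 4, (-1 + 2i), (-1 - 2i), 1.
Their magnitudes are: 3.606, 3.606, 4, 2.236, 2.236, 1.
Zeros with |z| < R = 2.5: (-1 + 2i), (-1 - 2i), 1.
Count = 3.
By the argument principle, (1/2πi) ∮_{|z|=R} p'(z)/p(z) dz equals exactly this count.

Number of zeros inside |z| < 2.5: 3.


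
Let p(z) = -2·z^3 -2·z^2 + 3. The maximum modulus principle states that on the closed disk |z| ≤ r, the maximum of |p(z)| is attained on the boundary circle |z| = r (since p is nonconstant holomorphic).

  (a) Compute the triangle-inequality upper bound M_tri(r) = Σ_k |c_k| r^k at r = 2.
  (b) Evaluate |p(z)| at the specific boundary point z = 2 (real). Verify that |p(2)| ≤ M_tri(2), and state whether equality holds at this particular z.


Coefficients: c_0 = 3, c_1 = 0, c_2 = -2, c_3 = -2. Radius r = 2.
Part (a). Triangle bound: M_tri(r) = Σ_k |c_k| r^k
  = |3|·2^0 + |0|·2^1 + |-2|·2^2 + |-2|·2^3
  = 3 + 0 + 8 + 16 = 27.
This bounds M(r) := max_{|z|=r} |p(z)| from above; equality holds iff all terms c_k z^k can be made to align in phase at a single z on |z|=r.
Part (b). At z = 2 (real, on the circle |z| = r):
  p(2) = (3)·2^0 + (0)·2^1 + (-2)·2^2 + (-2)·2^3 = -21.
  |p(2)| = 21.
Check: |p(2)| = 21 ≤ 27 = M_tri(2). ✓ Equality does not hold at z = 2 (the coefficients have mixed signs, so the terms do not all align in phase there).

M_tri(2) = 27; |p(2)| = 21; equality at z=2: no.


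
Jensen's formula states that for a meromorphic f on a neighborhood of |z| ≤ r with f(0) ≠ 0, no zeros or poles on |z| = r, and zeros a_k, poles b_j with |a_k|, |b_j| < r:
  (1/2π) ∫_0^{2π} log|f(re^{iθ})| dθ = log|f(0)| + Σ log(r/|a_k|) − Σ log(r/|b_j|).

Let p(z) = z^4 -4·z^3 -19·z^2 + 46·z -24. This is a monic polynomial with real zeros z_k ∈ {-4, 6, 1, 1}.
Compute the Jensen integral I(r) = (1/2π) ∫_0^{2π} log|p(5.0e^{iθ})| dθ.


Zeros: -4, 1, 1, 6; r = 5.0.
Inside |z| < r: -4, 1, 1. Outside (|z| ≥ r): 6.
p(0) = -24, so log|p(0)| = log(24) = 3.1781.
Apply Jensen: I(r) = log|p(0)| + Σ_k log(r/|z_k|), summed over zeros inside |z| < r.
  log(r/|z_k|) for z_k = -4: log(5.0/4) = 0.2231
  log(r/|z_k|) for z_k = 1: log(5.0/1) = 1.6094
  log(r/|z_k|) for z_k = 1: log(5.0/1) = 1.6094
  Outside zeros (6) contribute nothing to the Jensen sum.
Sum over inside zeros: 3.4420.
I(r) = log|p(0)| + (inside sum) = 3.1781 + 3.4420 = 6.6201.
Note: since some zeros are outside |z| ≤ r, the simplified n·log(r) form does NOT apply — only the inside zeros contribute.

I(r) ≈ 6.6201.


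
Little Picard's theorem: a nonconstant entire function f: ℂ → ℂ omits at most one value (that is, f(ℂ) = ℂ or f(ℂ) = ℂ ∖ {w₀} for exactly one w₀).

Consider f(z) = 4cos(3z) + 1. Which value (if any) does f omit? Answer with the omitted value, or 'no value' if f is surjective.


Little Picard bounds the complement of f(ℂ) to at most one point.
cos is entire and surjective onto ℂ: for every w ∈ ℂ, cos(ζ) = w has a solution ζ ∈ ℂ (e.g., via the complex inverse arccos). With ζ = 3z this gives z = ζ/(3). Then 4·cos(3z) takes every value in 4·ℂ = ℂ, and adding 1 is a bijection of ℂ. So f is surjective and omits no value. (Note: only on the real line is cos bounded by [−1, 1].)

Omitted value: no value.


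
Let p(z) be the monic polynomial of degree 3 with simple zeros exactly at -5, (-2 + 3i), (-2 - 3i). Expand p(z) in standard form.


The polynomial is p(z) = ∏_{α ∈ S} (z − α), where S = {-5, (-2 + 3i), (-2 - 3i)}.
Expanding the product yields: p(z) = z^3 + 9·z^2 + 33·z + 65.
Note conjugate pairs combine to real quadratics: (z − (-2+3i))(z − (-2−3i)) = z² + 4z + 13.
The resulting polynomial has degree 3 and real coefficients as required.

p(z) = z^3 + 9·z^2 + 33·z + 65.


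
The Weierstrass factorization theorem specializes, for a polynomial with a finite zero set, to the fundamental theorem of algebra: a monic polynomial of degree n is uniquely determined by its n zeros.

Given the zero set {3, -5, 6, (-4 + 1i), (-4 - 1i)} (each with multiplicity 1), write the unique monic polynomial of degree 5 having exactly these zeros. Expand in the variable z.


The polynomial is p(z) = ∏_{α ∈ S} (z − α), where S = {3, -5, 6, (-4 + 1i), (-4 - 1i)}.
Expanding the product yields: p(z) = z^5 + 4·z^4 -42·z^3 -194·z^2 + 261·z + 1530.
Note conjugate pairs combine to real quadratics: (z − (-4+1i))(z − (-4−1i)) = z² + 8z + 17.
The resulting polynomial has degree 5 and real coefficients as required.

p(z) = z^5 + 4·z^4 -42·z^3 -194·z^2 + 261·z + 1530.


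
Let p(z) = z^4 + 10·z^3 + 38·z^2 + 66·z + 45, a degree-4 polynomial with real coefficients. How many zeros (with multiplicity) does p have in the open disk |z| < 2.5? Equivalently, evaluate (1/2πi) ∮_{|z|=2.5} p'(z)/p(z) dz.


The zeros of p are: -3, -3, (-2 + 1i), (-2 - 1i).
Their magnitudes are: 3, 3, 2.236, 2.236.
Zeros with |z| < R = 2.5: (-2 + 1i), (-2 - 1i).
Count = 2.
By the argument principle, (1/2πi) ∮_{|z|=R} p'(z)/p(z) dz equals exactly this count.

Number of zeros inside |z| < 2.5: 2.


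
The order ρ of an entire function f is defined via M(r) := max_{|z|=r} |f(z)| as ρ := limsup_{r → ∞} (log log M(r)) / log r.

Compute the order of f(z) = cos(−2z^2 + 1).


Write cos(w) = (e^{iw} ± e^{−iw})/(2 or 2i), so |cos(w)| ≤ e^{|w|}. With w = −2z^2 + 1, |w| ≤ 2r^2 + 1 on |z|=r, giving M(r) ≤ e^{2r^2 + 1} and ρ ≤ 2. For the lower bound, choose z on |z|=r with -2z^2 purely imaginary of modulus 2r^2; then |cos(−2z^2 + 1)| grows like e^{2r^2}/2, so ρ ≥ 2. Hence ρ = 2.
Therefore ρ = 2.

Order ρ = 2.


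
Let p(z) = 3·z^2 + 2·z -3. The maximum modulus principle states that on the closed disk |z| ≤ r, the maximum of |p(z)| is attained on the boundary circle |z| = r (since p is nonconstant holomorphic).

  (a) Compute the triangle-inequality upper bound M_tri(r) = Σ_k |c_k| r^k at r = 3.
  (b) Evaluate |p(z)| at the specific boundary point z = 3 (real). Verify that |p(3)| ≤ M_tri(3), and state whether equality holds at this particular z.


Coefficients: c_0 = -3, c_1 = 2, c_2 = 3. Radius r = 3.
Part (a). Triangle bound: M_tri(r) = Σ_k |c_k| r^k
  = |-3|·3^0 + |2|·3^1 + |3|·3^2
  = 3 + 6 + 27 = 36.
This bounds M(r) := max_{|z|=r} |p(z)| from above; equality holds iff all terms c_k z^k can be made to align in phase at a single z on |z|=r.
Part (b). At z = 3 (real, on the circle |z| = r):
  p(3) = (-3)·3^0 + (2)·3^1 + (3)·3^2 = 30.
  |p(3)| = 30.
Check: |p(3)| = 30 ≤ 36 = M_tri(3). ✓ Equality does not hold at z = 3 (the coefficients have mixed signs, so the terms do not all align in phase there).

M_tri(3) = 36; |p(3)| = 30; equality at z=3: no.


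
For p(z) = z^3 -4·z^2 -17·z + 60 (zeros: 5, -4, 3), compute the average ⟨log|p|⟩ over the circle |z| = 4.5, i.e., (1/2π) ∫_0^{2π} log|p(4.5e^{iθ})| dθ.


Zeros: -4, 3, 5; r = 4.5.
Inside |z| < r: -4, 3. Outside (|z| ≥ r): 5.
p(0) = 60, so log|p(0)| = log(60) = 4.0943.
Apply Jensen: I(r) = log|p(0)| + Σ_k log(r/|z_k|), summed over zeros inside |z| < r.
  log(r/|z_k|) for z_k = -4: log(4.5/4) = 0.1178
  log(r/|z_k|) for z_k = 3: log(4.5/3) = 0.4055
  Outside zeros (5) contribute nothing to the Jensen sum.
Sum over inside zeros: 0.5232.
I(r) = log|p(0)| + (inside sum) = 4.0943 + 0.5232 = 4.6176.
Note: since some zeros are outside |z| ≤ r, the simplified n·log(r) form does NOT apply — only the inside zeros contribute.

I(r) ≈ 4.6176.


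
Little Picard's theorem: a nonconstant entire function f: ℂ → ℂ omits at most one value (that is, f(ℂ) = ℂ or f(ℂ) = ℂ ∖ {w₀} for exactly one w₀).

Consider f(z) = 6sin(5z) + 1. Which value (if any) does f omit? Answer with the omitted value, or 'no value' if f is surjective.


Little Picard bounds the complement of f(ℂ) to at most one point.
sin is entire and surjective onto ℂ: for every w ∈ ℂ, sin(ζ) = w has a solution ζ ∈ ℂ (e.g., via the complex inverse arcsin). With ζ = 5z this gives z = ζ/(5). Then 6·sin(5z) takes every value in 6·ℂ = ℂ, and adding 1 is a bijection of ℂ. So f is surjective and omits no value. (Note: only on the real line is sin bounded by [−1, 1].)

Omitted value: no value.


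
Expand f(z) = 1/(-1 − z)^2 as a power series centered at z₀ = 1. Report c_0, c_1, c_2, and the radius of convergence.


Let w = z − z₀, so z = z₀ + w.
Then -1 − z = -1 − (z₀ + w) = (-1 − z₀) − w = -2 − w.
f(z) = 1/(-2 − w)^2 = (1/(-2)^2) · (1 − w/(-2))^{−2}.
By the binomial series (1−u)^{−2} = Σ_{n≥0} C(n+1, 1) u^n for |u|<1, with u = w/(-2):
  c_n = C(n+1, 1) / (-2)^(n+2).
  c_0 = 1/(-2)^2 = 1/4.
  c_1 = 2/(-2)^3 = -1/4.
  c_2 = 3/(-2)^4 = 3/16.
The series is valid for |w/d| < 1, i.e. |z − z₀| < |d|.
Radius of convergence: R = |-1 − z₀| = |-2| = 2 (distance from z₀ to the singularity z = -1).

c_0 = 1/4, c_1 = -1/4, c_2 = 3/16; R = 2.


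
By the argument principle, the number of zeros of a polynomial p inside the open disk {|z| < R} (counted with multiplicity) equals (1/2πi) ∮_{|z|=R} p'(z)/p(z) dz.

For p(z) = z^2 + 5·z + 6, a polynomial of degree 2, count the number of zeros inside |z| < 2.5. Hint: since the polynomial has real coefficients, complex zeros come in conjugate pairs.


The zeros of p are: -3, -2.
Their magnitudes are: 3, 2.
Zeros with |z| < R = 2.5: -2.
Count = 1.
By the argument principle, (1/2πi) ∮_{|z|=R} p'(z)/p(z) dz equals exactly this count.

Number of zeros inside |z| < 2.5: 1.


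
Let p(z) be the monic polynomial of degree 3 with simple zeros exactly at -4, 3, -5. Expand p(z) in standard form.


The polynomial is p(z) = ∏_{α ∈ S} (z − α), where S = {-4, 3, -5}.
Expanding the product yields: p(z) = z^3 + 6·z^2 -7·z -60.
The resulting polynomial has degree 3 and real coefficients as required.

p(z) = z^3 + 6·z^2 -7·z -60.


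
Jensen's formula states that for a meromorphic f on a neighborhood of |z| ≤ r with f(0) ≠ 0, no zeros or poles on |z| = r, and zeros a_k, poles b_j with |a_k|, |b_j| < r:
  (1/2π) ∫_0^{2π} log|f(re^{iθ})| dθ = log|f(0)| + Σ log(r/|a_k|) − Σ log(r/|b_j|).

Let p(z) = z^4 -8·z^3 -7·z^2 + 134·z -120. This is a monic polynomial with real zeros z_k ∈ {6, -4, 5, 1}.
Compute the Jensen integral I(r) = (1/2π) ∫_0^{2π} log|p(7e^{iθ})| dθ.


Zeros: -4, 1, 5, 6; r = 7.
Inside |z| < r: -4, 1, 5, 6. Outside (|z| ≥ r): ∅.
p(0) = -120, so log|p(0)| = log(120) = 4.7875.
Apply Jensen: I(r) = log|p(0)| + Σ_k log(r/|z_k|), summed over zeros inside |z| < r.
  log(r/|z_k|) for z_k = 6: log(7/6) = 0.1542
  log(r/|z_k|) for z_k = -4: log(7/4) = 0.5596
  log(r/|z_k|) for z_k = 5: log(7/5) = 0.3365
  log(r/|z_k|) for z_k = 1: log(7/1) = 1.9459
Sum over inside zeros: 2.9961.
I(r) = log|p(0)| + (inside sum) = 4.7875 + 2.9961 = 7.7836.
Closed form (all zeros inside, monic): I(r) = n·log(r) = 4·log(7) = 7.7836. ✓

I(r) ≈ 7.7836.


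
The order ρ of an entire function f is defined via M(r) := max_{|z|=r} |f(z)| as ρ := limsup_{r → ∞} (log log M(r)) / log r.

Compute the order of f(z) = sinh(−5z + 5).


sinh(w) is a linear combination of e^{iw} and e^{−iw} (or e^w, e^{−w} in the hyperbolic case), so |sinh(w)| ≤ e^{|w|}. With w = −5z + 5, |w| ≤ 5|z| + 5 = 5r + 5 on |z| = r, giving M(r) ≤ e^{5r + 5}, so ρ ≤ 1. On a suitable ray (z = it for sin/cos; z = t for sinh/cosh, t real → ∞), |sinh(−5z + 5)| grows like e^{5|t|}/2, so ρ ≥ 1. Hence ρ = 1.
Therefore ρ = 1.

Order ρ = 1.


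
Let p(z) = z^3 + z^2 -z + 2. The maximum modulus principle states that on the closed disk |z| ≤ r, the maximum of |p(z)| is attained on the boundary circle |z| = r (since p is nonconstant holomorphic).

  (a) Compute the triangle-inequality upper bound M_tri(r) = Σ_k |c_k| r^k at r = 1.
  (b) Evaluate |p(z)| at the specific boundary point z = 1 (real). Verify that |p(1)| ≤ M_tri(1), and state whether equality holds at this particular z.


Coefficients: c_0 = 2, c_1 = -1, c_2 = 1, c_3 = 1. Radius r = 1.
Part (a). Triangle bound: M_tri(r) = Σ_k |c_k| r^k
  = |2|·1^0 + |-1|·1^1 + |1|·1^2 + |1|·1^3
  = 2 + 1 + 1 + 1 = 5.
This bounds M(r) := max_{|z|=r} |p(z)| from above; equality holds iff all terms c_k z^k can be made to align in phase at a single z on |z|=r.
Part (b). At z = 1 (real, on the circle |z| = r):
  p(1) = (2)·1^0 + (-1)·1^1 + (1)·1^2 + (1)·1^3 = 3.
  |p(1)| = 3.
Check: |p(1)| = 3 ≤ 5 = M_tri(1). ✓ Equality does not hold at z = 1 (the coefficients have mixed signs, so the terms do not all align in phase there).

M_tri(1) = 5; |p(1)| = 3; equality at z=1: no.


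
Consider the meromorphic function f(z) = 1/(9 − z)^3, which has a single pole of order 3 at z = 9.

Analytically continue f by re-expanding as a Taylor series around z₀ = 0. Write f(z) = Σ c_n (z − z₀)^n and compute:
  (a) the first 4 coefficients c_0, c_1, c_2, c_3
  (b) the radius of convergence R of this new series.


Let w = z − z₀, so z = z₀ + w.
Then 9 − z = 9 − (z₀ + w) = (9 − z₀) − w = 9 − w.
f(z) = 1/(9 − w)^3 = (1/(9)^3) · (1 − w/(9))^{−3}.
By the binomial series (1−u)^{−3} = Σ_{n≥0} C(n+2, 2) u^n for |u|<1, with u = w/(9):
  c_n = C(n+2, 2) / (9)^(n+3).
  c_0 = 1/(9)^3 = 1/729.
  c_1 = 3/(9)^4 = 1/2187.
  c_2 = 6/(9)^5 = 2/19683.
  c_3 = 10/(9)^6 = 10/531441.
The series is valid for |w/d| < 1, i.e. |z − z₀| < |d|.
Radius of convergence: R = |9 − z₀| = |9| = 9 (distance from z₀ to the singularity z = 9).

c_0 = 1/729, c_1 = 1/2187, c_2 = 2/19683, c_3 = 10/531441; R = 9.


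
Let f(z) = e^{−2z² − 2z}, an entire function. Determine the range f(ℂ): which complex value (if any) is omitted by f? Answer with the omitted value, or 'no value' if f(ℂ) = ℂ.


Little Picard bounds the complement of f(ℂ) to at most one point.
The exponent g(z) = −2z² − 2z is a nonconstant polynomial, hence surjective onto ℂ. So e^{g(z)} takes every value in {e^w : w ∈ ℂ} = ℂ ∖ {0}. Adding 0 shifts the range to ℂ ∖ {0}. f omits exactly 0.

Omitted value: 0.


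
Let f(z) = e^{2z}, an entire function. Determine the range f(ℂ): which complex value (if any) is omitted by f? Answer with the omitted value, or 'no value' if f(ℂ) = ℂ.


Little Picard bounds the complement of f(ℂ) to at most one point.
e^{2z} is never zero on ℂ, so 1·e^{2z} takes every value in ℂ ∖ {0}. Adding 0 shifts the range to ℂ ∖ {0}. Thus f omits exactly the value 0.

Omitted value: 0.


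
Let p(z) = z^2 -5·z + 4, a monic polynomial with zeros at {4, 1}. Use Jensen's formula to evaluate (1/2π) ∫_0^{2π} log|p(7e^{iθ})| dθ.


Zeros: 1, 4; r = 7.
Inside |z| < r: 1, 4. Outside (|z| ≥ r): ∅.
p(0) = 4, so log|p(0)| = log(4) = 1.3863.
Apply Jensen: I(r) = log|p(0)| + Σ_k log(r/|z_k|), summed over zeros inside |z| < r.
  log(r/|z_k|) for z_k = 4: log(7/4) = 0.5596
  log(r/|z_k|) for z_k = 1: log(7/1) = 1.9459
Sum over inside zeros: 2.5055.
I(r) = log|p(0)| + (inside sum) = 1.3863 + 2.5055 = 3.8918.
Closed form (all zeros inside, monic): I(r) = n·log(r) = 2·log(7) = 3.8918. ✓

I(r) ≈ 3.8918.


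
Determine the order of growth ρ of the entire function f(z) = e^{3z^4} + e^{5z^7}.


Each summand is entire of order 4 and 7 respectively (as in the single-exponential case). The order of a sum is at most the max of the orders, so ρ ≤ 7. For the lower bound: on |z|=r choose arg z so that 5z^7 is real positive; then |e^{5z^7}| = e^{5r^7} while |e^{3z^4}| ≤ e^{3r^4} = o(e^{5r^7}). So |f| ≥ e^{5r^7}(1 − o(1)) and ρ ≥ 7. Hence ρ = max(4, 7) = 7.
Therefore ρ = 7.

Order ρ = 7.


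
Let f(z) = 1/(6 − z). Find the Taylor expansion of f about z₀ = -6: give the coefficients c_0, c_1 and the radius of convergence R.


Let w = z − z₀, so z = z₀ + w.
Then 6 − z = 6 − (z₀ + w) = (6 − z₀) − w = 12 − w.
f(z) = 1/(12 − w) = (1/(12)) · 1/(1 − w/(12)) = Σ_{n≥0} w^n / (12)^(n+1).
So c_n = 1/(12)^(n+1):
  c_0 = 1/(12)^1 = 1/12.
  c_1 = 1/(12)^2 = 1/144.
The series is valid for |w/d| < 1, i.e. |z − z₀| < |d|.
Radius of convergence: R = |6 − z₀| = |12| = 12 (distance from z₀ to the singularity z = 6).

c_0 = 1/12, c_1 = 1/144; R = 12.


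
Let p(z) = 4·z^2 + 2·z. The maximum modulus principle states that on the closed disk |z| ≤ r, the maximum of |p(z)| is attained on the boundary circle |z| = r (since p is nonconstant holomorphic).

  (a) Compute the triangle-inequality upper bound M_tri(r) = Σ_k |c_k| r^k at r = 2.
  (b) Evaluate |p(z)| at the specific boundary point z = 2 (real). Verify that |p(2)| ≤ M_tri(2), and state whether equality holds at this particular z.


Coefficients: c_0 = 0, c_1 = 2, c_2 = 4. Radius r = 2.
Part (a). Triangle bound: M_tri(r) = Σ_k |c_k| r^k
  = |0|·2^0 + |2|·2^1 + |4|·2^2
  = 0 + 4 + 16 = 20.
This bounds M(r) := max_{|z|=r} |p(z)| from above; equality holds iff all terms c_k z^k can be made to align in phase at a single z on |z|=r.
Part (b). At z = 2 (real, on the circle |z| = r):
  p(2) = (0)·2^0 + (2)·2^1 + (4)·2^2 = 20.
  |p(2)| = 20.
Since all nonzero coefficients share the same sign, |p(2)| = 20 = M_tri(2); the triangle bound is attained at z = 2, so in fact M(r) = 20.

M_tri(2) = 20; |p(2)| = 20; equality at z=2: yes.


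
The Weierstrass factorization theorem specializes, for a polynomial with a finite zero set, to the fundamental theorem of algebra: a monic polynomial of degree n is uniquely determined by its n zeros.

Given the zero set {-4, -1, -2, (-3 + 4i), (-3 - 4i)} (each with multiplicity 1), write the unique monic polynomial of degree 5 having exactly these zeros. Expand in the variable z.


The polynomial is p(z) = ∏_{α ∈ S} (z − α), where S = {-4, -1, -2, (-3 + 4i), (-3 - 4i)}.
Expanding the product yields: p(z) = z^5 + 13·z^4 + 81·z^3 + 267·z^2 + 398·z + 200.
Note conjugate pairs combine to real quadratics: (z − (-3+4i))(z − (-3−4i)) = z² + 6z + 25.
The resulting polynomial has degree 5 and real coefficients as required.

p(z) = z^5 + 13·z^4 + 81·z^3 + 267·z^2 + 398·z + 200.
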